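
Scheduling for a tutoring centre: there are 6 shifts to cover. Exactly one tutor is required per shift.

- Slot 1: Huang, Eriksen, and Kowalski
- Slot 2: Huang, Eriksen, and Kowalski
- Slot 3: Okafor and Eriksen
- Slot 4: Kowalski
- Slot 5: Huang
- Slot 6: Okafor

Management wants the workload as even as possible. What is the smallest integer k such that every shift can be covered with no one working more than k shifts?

With 4 tutors and 6 worker-slots to fill, someone must work at least ⌈6/4⌉ = 2 shifts, so k ≥ 2.
k = 2 works: Slot 1→Huang, Slot 2→Eriksen, Slot 3→Okafor, Slot 4→Kowalski, Slot 5→Huang, Slot 6→Okafor.
Loads: Okafor 2, Huang 2, Eriksen 1, Kowalski 1 — all ≤ 2.

2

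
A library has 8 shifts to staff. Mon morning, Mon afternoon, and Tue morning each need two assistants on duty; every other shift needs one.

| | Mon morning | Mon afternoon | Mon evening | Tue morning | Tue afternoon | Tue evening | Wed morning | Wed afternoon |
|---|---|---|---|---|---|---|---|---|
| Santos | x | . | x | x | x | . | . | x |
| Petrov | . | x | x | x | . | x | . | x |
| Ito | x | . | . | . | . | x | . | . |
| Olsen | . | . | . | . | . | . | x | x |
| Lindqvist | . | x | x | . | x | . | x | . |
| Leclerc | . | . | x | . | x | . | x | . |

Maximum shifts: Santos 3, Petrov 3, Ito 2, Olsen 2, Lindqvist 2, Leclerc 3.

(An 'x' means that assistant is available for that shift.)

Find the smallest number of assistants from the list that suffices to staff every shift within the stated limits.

11 slots to fill and no one can take more than 3, so at least ⌈11/3⌉ = 4 assistants are needed.
No set of 4 assistants can cover every shift (each such set leaves at least one shift with no one available or exceeds a cap).
Santos, Petrov, Ito, Olsen, and Lindqvist alone can cover everything: Mon morning→Santos+Ito, Mon afternoon→Petrov+Lindqvist, Mon evening→Lindqvist, Tue morning→Santos+Petrov, Tue afternoon→Santos, Tue evening→Petrov, Wed morning→Olsen, Wed afternoon→Olsen.

5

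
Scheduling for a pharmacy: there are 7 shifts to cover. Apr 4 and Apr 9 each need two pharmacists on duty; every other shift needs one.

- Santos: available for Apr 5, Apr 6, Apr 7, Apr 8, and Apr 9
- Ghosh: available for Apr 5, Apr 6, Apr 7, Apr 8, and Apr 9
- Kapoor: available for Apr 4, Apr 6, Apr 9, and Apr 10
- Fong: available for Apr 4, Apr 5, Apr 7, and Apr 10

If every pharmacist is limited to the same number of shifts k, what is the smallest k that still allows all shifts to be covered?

3

With 4 pharmacists and 9 worker-slots to fill, someone must work at least ⌈9/4⌉ = 3 shifts, so k ≥ 3.
k = 3 works: Apr 4→Kapoor+Fong, Apr 5→Santos, Apr 6→Santos, Apr 7→Ghosh, Apr 8→Santos, Apr 9→Ghosh+Kapoor, Apr 10→Kapoor.
Loads: Santos 3, Ghosh 2, Kapoor 3, Fong 1 — all ≤ 3.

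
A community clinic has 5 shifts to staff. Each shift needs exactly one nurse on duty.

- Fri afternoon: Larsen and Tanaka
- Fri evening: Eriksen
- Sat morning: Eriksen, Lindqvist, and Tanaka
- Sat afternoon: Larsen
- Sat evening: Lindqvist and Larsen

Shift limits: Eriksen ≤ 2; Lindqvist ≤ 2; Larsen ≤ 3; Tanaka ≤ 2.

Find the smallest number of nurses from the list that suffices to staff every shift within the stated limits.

2

5 slots to fill and no one can take more than 3, so at least ⌈5/3⌉ = 2 nurses are needed.
Eriksen and Larsen alone can cover everything: Fri afternoon→Larsen, Fri evening→Eriksen, Sat morning→Eriksen, Sat afternoon→Larsen, Sat evening→Larsen.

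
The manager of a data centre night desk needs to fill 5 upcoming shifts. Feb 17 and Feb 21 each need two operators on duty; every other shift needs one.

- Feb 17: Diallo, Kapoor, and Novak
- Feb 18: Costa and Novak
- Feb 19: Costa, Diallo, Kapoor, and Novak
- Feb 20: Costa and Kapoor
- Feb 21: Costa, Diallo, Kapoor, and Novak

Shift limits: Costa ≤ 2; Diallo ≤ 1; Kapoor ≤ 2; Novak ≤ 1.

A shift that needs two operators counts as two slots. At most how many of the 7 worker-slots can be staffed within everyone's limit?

Total capacity across all operators is 2+1+2+1 = 6, and 7 slots are needed, so at most 6 can be filled.
An assignment achieving 6: Feb 17→Diallo+Kapoor, Feb 18→Costa, Feb 19→Kapoor, Feb 20→Costa, Feb 21→Novak.
Loads: Costa 2/2, Diallo 1/1, Kapoor 2/2, Novak 1/1.

6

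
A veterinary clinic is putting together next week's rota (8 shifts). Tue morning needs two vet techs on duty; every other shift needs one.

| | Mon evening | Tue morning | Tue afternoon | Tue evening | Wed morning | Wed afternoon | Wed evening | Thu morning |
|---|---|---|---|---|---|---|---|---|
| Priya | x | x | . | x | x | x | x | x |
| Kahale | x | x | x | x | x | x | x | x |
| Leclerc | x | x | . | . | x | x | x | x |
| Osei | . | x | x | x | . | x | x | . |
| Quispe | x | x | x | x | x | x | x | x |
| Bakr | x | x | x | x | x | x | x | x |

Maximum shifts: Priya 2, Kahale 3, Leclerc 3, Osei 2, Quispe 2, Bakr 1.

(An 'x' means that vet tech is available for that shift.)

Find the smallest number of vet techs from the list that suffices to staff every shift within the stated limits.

4

9 slots to fill and no one can take more than 3, so at least ⌈9/3⌉ = 3 vet techs are needed.
Any 3 vet techs together have capacity at most 3+3+2 = 8 < 9 slots, so 3 can never suffice.
Priya, Kahale, Leclerc, and Osei alone can cover everything: Mon evening→Priya, Tue morning→Leclerc+Osei, Tue afternoon→Kahale, Tue evening→Priya, Wed morning→Kahale, Wed afternoon→Leclerc, Wed evening→Leclerc, Thu morning→Kahale.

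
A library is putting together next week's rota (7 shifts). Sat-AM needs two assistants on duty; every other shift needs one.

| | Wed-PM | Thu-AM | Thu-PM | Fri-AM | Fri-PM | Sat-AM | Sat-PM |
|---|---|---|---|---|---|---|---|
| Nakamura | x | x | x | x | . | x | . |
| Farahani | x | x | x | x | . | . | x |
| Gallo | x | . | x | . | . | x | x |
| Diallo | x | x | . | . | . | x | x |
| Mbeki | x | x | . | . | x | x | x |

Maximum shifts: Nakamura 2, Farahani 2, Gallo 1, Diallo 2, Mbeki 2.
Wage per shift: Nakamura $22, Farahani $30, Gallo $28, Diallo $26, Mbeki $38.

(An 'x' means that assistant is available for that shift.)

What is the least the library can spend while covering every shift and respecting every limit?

$222

Fri-PM can only be covered by Mbeki, so that assignment is forced.
Picking the cheapest available assistant for each shift independently would cost $200, but that ignores the shift limits.
An optimal schedule: Wed-PM→Farahani, Thu-AM→Diallo, Thu-PM→Nakamura, Fri-AM→Nakamura, Fri-PM→Mbeki, Sat-AM→Diallo+Gallo, Sat-PM→Farahani.
Total: 30 + 26 + 22 + 22 + 38 + 26 + 28 + 30 = $222.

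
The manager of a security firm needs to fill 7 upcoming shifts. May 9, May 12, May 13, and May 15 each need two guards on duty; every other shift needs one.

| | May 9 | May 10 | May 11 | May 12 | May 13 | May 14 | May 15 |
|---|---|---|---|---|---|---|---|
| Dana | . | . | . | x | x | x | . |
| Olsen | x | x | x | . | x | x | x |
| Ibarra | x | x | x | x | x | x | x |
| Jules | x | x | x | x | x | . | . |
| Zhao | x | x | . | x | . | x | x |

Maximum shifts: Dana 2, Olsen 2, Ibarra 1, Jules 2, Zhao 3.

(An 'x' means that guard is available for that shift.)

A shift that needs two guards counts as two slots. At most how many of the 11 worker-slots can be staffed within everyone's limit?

Total capacity across all guards is 2+2+1+2+3 = 10, and 11 slots are needed, so at most 10 can be filled.
An assignment achieving 10: May 9→Jules+Zhao, May 10→Jules, May 11→Olsen, May 12→Dana+Zhao, May 13→Dana, May 14→Zhao, May 15→Olsen+Ibarra.
Loads: Dana 2/2, Olsen 2/2, Ibarra 1/1, Jules 2/2, Zhao 3/3.

10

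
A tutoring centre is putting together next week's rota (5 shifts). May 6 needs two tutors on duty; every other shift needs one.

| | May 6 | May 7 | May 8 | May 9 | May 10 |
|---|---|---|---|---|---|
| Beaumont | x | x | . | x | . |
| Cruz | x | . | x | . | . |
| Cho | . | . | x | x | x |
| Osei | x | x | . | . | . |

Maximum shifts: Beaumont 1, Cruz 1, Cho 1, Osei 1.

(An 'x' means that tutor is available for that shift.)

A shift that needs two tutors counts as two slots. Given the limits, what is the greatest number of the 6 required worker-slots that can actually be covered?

4

Total capacity across all tutors is 1+1+1+1 = 4, and 6 slots are needed, so at most 4 can be filled.
An assignment achieving 4: May 6→Osei, May 7→Beaumont, May 8→Cruz, May 10→Cho.
Loads: Beaumont 1/1, Cruz 1/1, Cho 1/1, Osei 1/1.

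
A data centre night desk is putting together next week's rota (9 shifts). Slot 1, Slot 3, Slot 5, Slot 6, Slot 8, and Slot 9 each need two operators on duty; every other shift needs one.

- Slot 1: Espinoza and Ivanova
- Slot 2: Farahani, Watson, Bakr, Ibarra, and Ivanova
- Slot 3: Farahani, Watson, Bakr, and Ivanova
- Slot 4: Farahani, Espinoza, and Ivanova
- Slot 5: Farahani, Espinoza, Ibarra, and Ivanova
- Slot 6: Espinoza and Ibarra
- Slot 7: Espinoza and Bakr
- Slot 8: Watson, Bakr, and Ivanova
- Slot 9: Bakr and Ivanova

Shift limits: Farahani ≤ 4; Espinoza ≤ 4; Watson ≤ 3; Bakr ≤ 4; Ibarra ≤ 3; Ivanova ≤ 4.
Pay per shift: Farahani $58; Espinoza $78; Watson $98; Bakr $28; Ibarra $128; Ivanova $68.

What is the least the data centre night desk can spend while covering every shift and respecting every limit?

Slot 1 can only be covered by Espinoza and Ivanova, so that assignment is forced.
Slot 6 can only be covered by Espinoza and Ibarra, so that assignment is forced.
Slot 9 can only be covered by Bakr and Ivanova, so that assignment is forced.
Picking the cheapest available operator for each shift independently would cost $870, but that ignores the shift limits.
An optimal schedule: Slot 1→Ivanova+Espinoza, Slot 2→Farahani, Slot 3→Bakr+Farahani, Slot 4→Farahani, Slot 5→Farahani+Ivanova, Slot 6→Espinoza+Ibarra, Slot 7→Bakr, Slot 8→Bakr+Ivanova, Slot 9→Bakr+Ivanova.
Total: 68 + 78 + 58 + 28 + 58 + 58 + 58 + 68 + 78 + 128 + 28 + 28 + 68 + 28 + 68 = $900.

$900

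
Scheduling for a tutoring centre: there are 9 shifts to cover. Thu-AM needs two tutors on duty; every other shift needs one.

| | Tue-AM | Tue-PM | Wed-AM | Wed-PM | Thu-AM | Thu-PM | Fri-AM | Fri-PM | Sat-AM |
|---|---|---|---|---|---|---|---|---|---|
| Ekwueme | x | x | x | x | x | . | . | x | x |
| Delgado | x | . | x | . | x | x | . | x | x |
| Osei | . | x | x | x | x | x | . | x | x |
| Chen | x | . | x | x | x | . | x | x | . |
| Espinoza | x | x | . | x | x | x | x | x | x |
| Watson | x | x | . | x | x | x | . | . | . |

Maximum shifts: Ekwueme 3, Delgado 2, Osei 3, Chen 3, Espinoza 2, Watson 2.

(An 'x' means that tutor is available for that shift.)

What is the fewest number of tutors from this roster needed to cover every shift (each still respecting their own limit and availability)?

4

10 slots to fill and no one can take more than 3, so at least ⌈10/3⌉ = 4 tutors are needed.
Ekwueme, Delgado, Osei, and Chen alone can cover everything: Tue-AM→Ekwueme, Tue-PM→Ekwueme, Wed-AM→Osei, Wed-PM→Ekwueme, Thu-AM→Osei+Chen, Thu-PM→Delgado, Fri-AM→Chen, Fri-PM→Osei, Sat-AM→Delgado.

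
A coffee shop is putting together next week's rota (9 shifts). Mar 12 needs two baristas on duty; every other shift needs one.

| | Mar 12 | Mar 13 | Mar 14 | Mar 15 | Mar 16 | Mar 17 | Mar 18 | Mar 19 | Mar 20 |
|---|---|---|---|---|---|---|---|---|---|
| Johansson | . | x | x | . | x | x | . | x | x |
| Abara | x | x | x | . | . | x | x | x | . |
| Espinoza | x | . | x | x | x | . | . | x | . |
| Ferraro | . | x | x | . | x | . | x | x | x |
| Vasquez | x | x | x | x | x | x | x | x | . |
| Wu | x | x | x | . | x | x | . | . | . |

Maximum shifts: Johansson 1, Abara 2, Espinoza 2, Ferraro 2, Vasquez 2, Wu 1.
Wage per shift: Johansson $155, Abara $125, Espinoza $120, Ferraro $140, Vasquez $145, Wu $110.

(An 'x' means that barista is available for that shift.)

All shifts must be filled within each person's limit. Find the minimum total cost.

Picking the cheapest available barista for each shift independently would cost $1175, but that ignores the shift limits.
An optimal schedule: Mar 12→Vasquez+Wu, Mar 13→Ferraro, Mar 14→Vasquez, Mar 15→Espinoza, Mar 16→Espinoza, Mar 17→Abara, Mar 18→Abara, Mar 19→Ferraro, Mar 20→Johansson.
Total: 145 + 110 + 140 + 145 + 120 + 120 + 125 + 125 + 140 + 155 = $1325.

$1325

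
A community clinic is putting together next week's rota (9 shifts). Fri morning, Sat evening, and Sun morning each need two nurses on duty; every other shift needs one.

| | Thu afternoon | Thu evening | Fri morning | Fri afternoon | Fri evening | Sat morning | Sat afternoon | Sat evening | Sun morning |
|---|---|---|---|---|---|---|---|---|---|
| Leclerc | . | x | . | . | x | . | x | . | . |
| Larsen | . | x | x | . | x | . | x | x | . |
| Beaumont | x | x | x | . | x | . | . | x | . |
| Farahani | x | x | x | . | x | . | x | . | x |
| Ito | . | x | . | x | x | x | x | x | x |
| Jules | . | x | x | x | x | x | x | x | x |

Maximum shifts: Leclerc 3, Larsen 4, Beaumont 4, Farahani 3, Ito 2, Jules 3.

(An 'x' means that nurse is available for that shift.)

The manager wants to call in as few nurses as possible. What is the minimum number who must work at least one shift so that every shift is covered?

12 slots to fill and no one can take more than 4, so at least ⌈12/4⌉ = 3 nurses are needed.
Any 3 nurses together have capacity at most 4+4+3 = 11 < 12 slots, so 3 can never suffice.
Larsen, Beaumont, Farahani, and Jules alone can cover everything: Thu afternoon→Beaumont, Thu evening→Larsen, Fri morning→Beaumont+Farahani, Fri afternoon→Jules, Fri evening→Larsen, Sat morning→Jules, Sat afternoon→Larsen, Sat evening→Larsen+Beaumont, Sun morning→Farahani+Jules.

4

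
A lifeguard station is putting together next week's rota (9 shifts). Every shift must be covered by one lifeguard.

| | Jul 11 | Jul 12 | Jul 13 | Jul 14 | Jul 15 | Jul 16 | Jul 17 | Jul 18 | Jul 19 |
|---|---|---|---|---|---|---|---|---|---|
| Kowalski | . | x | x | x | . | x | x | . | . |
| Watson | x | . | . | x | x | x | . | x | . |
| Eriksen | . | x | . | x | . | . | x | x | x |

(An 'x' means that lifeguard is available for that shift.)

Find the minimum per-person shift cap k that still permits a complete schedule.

3

With 3 lifeguards and 9 worker-slots to fill, someone must work at least ⌈9/3⌉ = 3 shifts, so k ≥ 3.
k = 3 works: Jul 11→Watson, Jul 12→Kowalski, Jul 13→Kowalski, Jul 14→Eriksen, Jul 15→Watson, Jul 16→Kowalski, Jul 17→Eriksen, Jul 18→Watson, Jul 19→Eriksen.
Loads: Kowalski 3, Watson 3, Eriksen 3 — all ≤ 3.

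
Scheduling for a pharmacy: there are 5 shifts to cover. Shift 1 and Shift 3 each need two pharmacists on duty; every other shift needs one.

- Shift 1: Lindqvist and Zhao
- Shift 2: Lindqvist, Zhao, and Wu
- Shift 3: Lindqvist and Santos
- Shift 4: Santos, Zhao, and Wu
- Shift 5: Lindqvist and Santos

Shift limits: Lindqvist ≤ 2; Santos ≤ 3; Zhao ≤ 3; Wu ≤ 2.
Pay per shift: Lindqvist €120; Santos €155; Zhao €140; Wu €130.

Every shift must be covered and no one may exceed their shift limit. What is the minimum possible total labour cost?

€950

Shift 1 can only be covered by Lindqvist and Zhao, so that assignment is forced.
Shift 3 can only be covered by Lindqvist and Santos, so that assignment is forced.
Picking the cheapest available pharmacist for each shift independently would cost €905, but that ignores the shift limits.
An optimal schedule: Shift 1→Lindqvist+Zhao, Shift 2→Wu, Shift 3→Lindqvist+Santos, Shift 4→Wu, Shift 5→Santos.
Total: 120 + 140 + 130 + 120 + 155 + 130 + 155 = €950.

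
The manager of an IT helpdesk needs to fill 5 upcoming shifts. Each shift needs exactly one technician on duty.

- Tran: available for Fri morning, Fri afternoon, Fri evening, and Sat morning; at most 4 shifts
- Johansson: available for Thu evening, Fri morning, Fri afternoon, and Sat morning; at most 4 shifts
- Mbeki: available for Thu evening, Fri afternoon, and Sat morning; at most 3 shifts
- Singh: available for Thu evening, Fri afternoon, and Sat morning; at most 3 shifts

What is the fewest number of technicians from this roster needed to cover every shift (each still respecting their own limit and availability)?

2

5 slots to fill and no one can take more than 4, so at least ⌈5/4⌉ = 2 technicians are needed.
Tran and Johansson alone can cover everything: Thu evening→Johansson, Fri morning→Tran, Fri afternoon→Tran, Fri evening→Tran, Sat morning→Tran.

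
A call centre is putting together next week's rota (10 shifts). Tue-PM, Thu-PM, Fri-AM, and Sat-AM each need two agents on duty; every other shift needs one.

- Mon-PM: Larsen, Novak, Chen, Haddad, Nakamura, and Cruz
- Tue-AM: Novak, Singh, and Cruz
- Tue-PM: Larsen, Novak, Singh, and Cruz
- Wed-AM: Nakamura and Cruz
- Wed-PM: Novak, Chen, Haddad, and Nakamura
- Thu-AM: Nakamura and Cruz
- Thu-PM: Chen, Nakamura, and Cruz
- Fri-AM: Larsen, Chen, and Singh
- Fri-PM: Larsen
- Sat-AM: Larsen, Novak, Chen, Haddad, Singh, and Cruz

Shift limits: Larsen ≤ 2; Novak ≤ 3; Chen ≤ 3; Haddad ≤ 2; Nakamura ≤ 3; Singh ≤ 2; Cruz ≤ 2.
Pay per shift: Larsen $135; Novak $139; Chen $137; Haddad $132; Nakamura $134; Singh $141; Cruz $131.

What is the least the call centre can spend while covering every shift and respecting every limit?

Fri-PM can only be covered by Larsen, so that assignment is forced.
Picking the cheapest available agent for each shift independently would cost $1857, but that ignores the shift limits.
An optimal schedule: Mon-PM→Nakamura, Tue-AM→Novak, Tue-PM→Cruz+Novak, Wed-AM→Cruz, Wed-PM→Haddad, Thu-AM→Nakamura, Thu-PM→Nakamura+Chen, Fri-AM→Larsen+Chen, Fri-PM→Larsen, Sat-AM→Haddad+Chen.
Total: 134 + 139 + 131 + 139 + 131 + 132 + 134 + 134 + 137 + 135 + 137 + 135 + 132 + 137 = $1887.

$1887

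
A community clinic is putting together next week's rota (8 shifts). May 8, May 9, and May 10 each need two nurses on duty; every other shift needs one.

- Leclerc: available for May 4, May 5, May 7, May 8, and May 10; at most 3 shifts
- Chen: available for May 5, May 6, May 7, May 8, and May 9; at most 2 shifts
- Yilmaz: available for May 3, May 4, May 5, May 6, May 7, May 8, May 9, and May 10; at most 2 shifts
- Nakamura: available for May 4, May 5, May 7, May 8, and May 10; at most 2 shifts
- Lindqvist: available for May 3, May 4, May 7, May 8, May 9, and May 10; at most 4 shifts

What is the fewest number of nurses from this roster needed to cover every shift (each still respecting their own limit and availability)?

11 slots to fill and no one can take more than 4, so at least ⌈11/4⌉ = 3 nurses are needed.
Any 3 nurses together have capacity at most 4+3+2 = 9 < 11 slots, so 3 can never suffice.
Leclerc, Chen, Yilmaz, and Lindqvist alone can cover everything: May 3→Yilmaz, May 4→Leclerc, May 5→Leclerc, May 6→Chen, May 7→Lindqvist, May 8→Yilmaz+Lindqvist, May 9→Chen+Lindqvist, May 10→Leclerc+Lindqvist.

4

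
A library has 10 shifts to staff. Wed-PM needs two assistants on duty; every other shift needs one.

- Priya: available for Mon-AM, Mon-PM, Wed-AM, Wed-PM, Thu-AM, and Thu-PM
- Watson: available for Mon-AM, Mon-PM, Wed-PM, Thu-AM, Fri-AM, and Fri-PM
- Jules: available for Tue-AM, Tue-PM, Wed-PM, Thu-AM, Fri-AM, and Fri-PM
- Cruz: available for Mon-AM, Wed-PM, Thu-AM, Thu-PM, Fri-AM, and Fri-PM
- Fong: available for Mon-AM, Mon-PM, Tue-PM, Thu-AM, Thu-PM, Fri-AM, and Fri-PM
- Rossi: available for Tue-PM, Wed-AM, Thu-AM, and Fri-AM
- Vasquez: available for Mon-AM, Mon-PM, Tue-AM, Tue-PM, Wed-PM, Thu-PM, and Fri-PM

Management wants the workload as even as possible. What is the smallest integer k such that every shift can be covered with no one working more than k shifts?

2

With 7 assistants and 11 worker-slots to fill, someone must work at least ⌈11/7⌉ = 2 shifts, so k ≥ 2.
k = 2 works: Mon-AM→Watson, Mon-PM→Priya, Tue-AM→Jules, Tue-PM→Jules, Wed-AM→Priya, Wed-PM→Cruz+Vasquez, Thu-AM→Fong, Thu-PM→Cruz, Fri-AM→Watson, Fri-PM→Fong.
Loads: Priya 2, Watson 2, Jules 2, Cruz 2, Fong 2, Rossi 0, Vasquez 1 — all ≤ 2.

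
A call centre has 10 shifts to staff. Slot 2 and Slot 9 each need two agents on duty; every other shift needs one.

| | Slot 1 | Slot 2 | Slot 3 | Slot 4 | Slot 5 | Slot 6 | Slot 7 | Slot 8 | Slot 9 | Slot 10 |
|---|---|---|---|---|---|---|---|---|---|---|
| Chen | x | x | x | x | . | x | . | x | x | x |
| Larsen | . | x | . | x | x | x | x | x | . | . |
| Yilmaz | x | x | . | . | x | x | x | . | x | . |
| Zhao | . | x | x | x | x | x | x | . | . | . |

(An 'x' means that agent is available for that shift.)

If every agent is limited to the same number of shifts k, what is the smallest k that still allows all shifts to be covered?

With 4 agents and 12 worker-slots to fill, someone must work at least ⌈12/4⌉ = 3 shifts, so k ≥ 3.
k = 3 works: Slot 1→Chen, Slot 2→Yilmaz+Zhao, Slot 3→Zhao, Slot 4→Larsen, Slot 5→Larsen, Slot 6→Zhao, Slot 7→Yilmaz, Slot 8→Larsen, Slot 9→Chen+Yilmaz, Slot 10→Chen.
Loads: Chen 3, Larsen 3, Yilmaz 3, Zhao 3 — all ≤ 3.

3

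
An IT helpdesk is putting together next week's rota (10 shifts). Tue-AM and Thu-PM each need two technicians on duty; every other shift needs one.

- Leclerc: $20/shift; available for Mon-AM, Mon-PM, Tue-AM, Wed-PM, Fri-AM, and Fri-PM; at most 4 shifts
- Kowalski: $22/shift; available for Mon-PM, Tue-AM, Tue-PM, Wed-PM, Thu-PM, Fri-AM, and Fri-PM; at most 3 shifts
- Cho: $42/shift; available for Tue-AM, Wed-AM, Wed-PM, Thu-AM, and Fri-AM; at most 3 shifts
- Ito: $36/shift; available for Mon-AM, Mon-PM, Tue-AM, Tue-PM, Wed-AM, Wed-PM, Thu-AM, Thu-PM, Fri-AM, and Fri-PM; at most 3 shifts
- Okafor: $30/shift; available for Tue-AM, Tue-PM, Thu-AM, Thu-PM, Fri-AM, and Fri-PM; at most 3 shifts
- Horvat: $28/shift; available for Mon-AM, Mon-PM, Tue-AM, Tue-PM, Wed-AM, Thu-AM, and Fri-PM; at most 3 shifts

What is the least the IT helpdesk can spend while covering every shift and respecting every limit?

$290

Picking the cheapest available technician for each shift independently would cost $272, but that ignores the shift limits.
An optimal schedule: Mon-AM→Leclerc, Mon-PM→Leclerc, Tue-AM→Horvat+Okafor, Tue-PM→Kowalski, Wed-AM→Horvat, Wed-PM→Leclerc, Thu-AM→Horvat, Thu-PM→Kowalski+Okafor, Fri-AM→Leclerc, Fri-PM→Kowalski.
Total: 20 + 20 + 28 + 30 + 22 + 28 + 20 + 28 + 22 + 30 + 20 + 22 = $290.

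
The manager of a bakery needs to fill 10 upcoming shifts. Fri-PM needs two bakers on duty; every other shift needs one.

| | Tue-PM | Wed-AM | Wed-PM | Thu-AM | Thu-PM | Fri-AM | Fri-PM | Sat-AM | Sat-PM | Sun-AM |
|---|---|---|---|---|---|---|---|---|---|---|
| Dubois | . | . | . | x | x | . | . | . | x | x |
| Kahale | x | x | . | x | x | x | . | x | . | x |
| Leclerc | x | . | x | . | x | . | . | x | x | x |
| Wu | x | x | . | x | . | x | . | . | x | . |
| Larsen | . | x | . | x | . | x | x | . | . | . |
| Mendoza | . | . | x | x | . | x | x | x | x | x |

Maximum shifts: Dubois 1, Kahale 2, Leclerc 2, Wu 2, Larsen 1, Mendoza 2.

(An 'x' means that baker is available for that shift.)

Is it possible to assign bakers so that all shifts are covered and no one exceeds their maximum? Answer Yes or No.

No

Total capacity is 1+2+2+2+1+2 = 10 but 11 worker-slots are needed — infeasible.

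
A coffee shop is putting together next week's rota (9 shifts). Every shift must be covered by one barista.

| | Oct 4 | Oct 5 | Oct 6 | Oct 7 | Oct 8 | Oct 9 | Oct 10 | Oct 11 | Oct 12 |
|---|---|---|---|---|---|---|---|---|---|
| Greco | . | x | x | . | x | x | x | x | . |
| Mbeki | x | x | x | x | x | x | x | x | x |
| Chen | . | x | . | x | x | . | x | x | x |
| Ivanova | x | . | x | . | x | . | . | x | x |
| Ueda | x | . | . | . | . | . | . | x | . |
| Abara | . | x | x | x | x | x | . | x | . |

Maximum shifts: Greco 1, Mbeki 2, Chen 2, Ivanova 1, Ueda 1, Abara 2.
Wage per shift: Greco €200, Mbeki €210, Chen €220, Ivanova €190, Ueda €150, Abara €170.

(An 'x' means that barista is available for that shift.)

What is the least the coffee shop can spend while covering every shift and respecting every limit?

€1740

Picking the cheapest available barista for each shift independently would cost €1540, but that ignores the shift limits.
An optimal schedule: Oct 4→Mbeki, Oct 5→Abara, Oct 6→Ivanova, Oct 7→Mbeki, Oct 8→Abara, Oct 9→Greco, Oct 10→Chen, Oct 11→Ueda, Oct 12→Chen.
Total: 210 + 170 + 190 + 210 + 170 + 200 + 220 + 150 + 220 = €1740.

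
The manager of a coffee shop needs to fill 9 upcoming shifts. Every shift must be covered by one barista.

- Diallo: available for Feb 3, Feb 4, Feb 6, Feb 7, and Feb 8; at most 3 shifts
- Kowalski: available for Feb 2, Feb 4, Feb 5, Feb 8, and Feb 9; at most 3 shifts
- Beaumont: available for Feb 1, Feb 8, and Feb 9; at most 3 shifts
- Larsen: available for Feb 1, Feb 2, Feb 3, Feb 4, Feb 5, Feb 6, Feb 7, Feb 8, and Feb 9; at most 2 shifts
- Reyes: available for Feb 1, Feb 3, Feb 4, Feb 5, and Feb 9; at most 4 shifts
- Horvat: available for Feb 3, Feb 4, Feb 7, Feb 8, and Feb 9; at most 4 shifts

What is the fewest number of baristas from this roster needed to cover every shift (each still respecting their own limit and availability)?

9 slots to fill and no one can take more than 4, so at least ⌈9/4⌉ = 3 baristas are needed.
Diallo, Kowalski, and Beaumont alone can cover everything: Feb 1→Beaumont, Feb 2→Kowalski, Feb 3→Diallo, Feb 4→Kowalski, Feb 5→Kowalski, Feb 6→Diallo, Feb 7→Diallo, Feb 8→Beaumont, Feb 9→Beaumont.

3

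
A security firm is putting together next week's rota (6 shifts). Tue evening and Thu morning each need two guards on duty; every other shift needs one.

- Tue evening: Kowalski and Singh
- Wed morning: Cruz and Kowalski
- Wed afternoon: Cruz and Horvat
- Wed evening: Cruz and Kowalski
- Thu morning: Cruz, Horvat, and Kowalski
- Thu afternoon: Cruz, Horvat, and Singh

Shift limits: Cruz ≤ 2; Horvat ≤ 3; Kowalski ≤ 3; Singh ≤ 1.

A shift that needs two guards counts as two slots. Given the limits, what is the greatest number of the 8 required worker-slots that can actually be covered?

Total capacity across all guards is 2+3+3+1 = 9, and 8 slots are needed, so at most 8 can be filled.
An assignment achieving 8: Tue evening→Kowalski+Singh, Wed morning→Cruz, Wed afternoon→Cruz, Wed evening→Kowalski, Thu morning→Horvat+Kowalski, Thu afternoon→Horvat.
Loads: Cruz 2/2, Horvat 2/3, Kowalski 3/3, Singh 1/1.

8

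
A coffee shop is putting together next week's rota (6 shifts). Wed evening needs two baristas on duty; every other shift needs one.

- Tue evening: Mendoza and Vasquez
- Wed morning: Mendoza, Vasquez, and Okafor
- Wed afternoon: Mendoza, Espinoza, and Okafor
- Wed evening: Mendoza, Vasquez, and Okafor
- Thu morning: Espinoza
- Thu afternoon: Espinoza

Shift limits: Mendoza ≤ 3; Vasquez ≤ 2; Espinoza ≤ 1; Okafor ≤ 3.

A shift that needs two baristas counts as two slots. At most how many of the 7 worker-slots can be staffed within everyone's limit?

6

Total capacity across all baristas is 3+2+1+3 = 9, and 7 slots are needed, so at most 7 can be filled.
Shifts {Thu morning, Thu afternoon} need 2 slots but only Espinoza are available for them, supplying at most 1 — so at least 1 slot must go unfilled.
An assignment achieving 6: Tue evening→Mendoza, Wed morning→Mendoza, Wed afternoon→Mendoza, Wed evening→Vasquez+Okafor, Thu morning→Espinoza.
Loads: Mendoza 3/3, Vasquez 1/2, Espinoza 1/1, Okafor 1/3.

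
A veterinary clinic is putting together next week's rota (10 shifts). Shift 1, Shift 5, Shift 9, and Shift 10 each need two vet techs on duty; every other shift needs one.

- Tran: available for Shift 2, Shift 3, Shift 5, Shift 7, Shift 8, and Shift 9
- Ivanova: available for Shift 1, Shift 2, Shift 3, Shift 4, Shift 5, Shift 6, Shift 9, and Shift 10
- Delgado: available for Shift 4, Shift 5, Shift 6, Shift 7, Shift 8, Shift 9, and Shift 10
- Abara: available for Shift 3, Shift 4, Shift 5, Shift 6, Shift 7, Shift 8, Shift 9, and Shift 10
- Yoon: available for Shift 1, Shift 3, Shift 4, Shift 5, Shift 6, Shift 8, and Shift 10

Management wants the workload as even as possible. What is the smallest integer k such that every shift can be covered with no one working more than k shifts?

3

With 5 vet techs and 14 worker-slots to fill, someone must work at least ⌈14/5⌉ = 3 shifts, so k ≥ 3.
k = 3 works: Shift 1→Ivanova+Yoon, Shift 2→Tran, Shift 3→Tran, Shift 4→Ivanova, Shift 5→Abara+Yoon, Shift 6→Ivanova, Shift 7→Tran, Shift 8→Delgado, Shift 9→Delgado+Abara, Shift 10→Delgado+Abara.
Loads: Tran 3, Ivanova 3, Delgado 3, Abara 3, Yoon 2 — all ≤ 3.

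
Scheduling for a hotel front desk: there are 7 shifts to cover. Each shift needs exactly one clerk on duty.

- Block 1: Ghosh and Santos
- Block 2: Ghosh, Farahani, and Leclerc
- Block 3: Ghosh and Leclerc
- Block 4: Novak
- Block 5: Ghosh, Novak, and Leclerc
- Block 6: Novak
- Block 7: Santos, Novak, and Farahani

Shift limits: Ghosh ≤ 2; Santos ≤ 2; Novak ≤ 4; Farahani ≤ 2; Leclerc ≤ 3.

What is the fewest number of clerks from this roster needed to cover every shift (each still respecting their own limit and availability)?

3

7 slots to fill and no one can take more than 4, so at least ⌈7/4⌉ = 2 clerks are needed.
No set of 2 clerks can cover every shift (each such set leaves at least one shift with no one available or exceeds a cap).
Ghosh, Santos, and Novak alone can cover everything: Block 1→Santos, Block 2→Ghosh, Block 3→Ghosh, Block 4→Novak, Block 5→Novak, Block 6→Novak, Block 7→Santos.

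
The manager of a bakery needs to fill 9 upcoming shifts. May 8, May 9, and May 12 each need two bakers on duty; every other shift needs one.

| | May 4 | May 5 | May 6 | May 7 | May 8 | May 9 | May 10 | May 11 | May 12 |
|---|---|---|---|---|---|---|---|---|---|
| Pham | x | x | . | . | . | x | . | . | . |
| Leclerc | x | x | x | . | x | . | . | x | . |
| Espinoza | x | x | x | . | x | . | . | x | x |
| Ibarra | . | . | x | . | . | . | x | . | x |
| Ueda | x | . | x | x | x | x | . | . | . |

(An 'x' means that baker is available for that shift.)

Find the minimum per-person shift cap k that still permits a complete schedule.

3

With 5 bakers and 12 worker-slots to fill, someone must work at least ⌈12/5⌉ = 3 shifts, so k ≥ 3.
k = 3 works: May 4→Pham, May 5→Pham, May 6→Leclerc, May 7→Ueda, May 8→Leclerc+Espinoza, May 9→Pham+Ueda, May 10→Ibarra, May 11→Leclerc, May 12→Espinoza+Ibarra.
Loads: Pham 3, Leclerc 3, Espinoza 2, Ibarra 2, Ueda 2 — all ≤ 3.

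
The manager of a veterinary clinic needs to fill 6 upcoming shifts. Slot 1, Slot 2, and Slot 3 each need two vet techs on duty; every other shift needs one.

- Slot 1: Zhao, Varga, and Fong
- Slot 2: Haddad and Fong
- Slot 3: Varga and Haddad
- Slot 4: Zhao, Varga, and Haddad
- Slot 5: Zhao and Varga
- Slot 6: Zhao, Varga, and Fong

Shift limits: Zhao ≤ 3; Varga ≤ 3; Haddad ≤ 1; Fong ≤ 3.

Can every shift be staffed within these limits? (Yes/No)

No

Total capacity is 10 and 9 slots are needed, so capacity alone doesn't rule it out.
Shifts {Slot 2, Slot 3} need 4 worker-slots in total, but the vet techs available for any of those shifts (Varga, Haddad, and Fong) can supply at most 3 among them. So no valid schedule exists.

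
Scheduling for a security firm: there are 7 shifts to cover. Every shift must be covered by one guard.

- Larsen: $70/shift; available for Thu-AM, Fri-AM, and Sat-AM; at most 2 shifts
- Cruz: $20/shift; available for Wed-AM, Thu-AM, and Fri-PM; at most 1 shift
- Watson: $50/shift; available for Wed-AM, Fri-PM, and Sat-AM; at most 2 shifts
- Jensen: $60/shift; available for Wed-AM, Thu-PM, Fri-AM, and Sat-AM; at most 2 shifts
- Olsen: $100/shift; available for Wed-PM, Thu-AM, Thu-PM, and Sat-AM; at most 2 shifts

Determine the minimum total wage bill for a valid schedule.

Wed-PM can only be covered by Olsen, so that assignment is forced.
Picking the cheapest available guard for each shift independently would cost $330, but that ignores the shift limits.
An optimal schedule: Wed-AM→Watson, Wed-PM→Olsen, Thu-AM→Larsen, Thu-PM→Jensen, Fri-AM→Jensen, Fri-PM→Cruz, Sat-AM→Watson.
Total: 50 + 100 + 70 + 60 + 60 + 20 + 50 = $410.

$410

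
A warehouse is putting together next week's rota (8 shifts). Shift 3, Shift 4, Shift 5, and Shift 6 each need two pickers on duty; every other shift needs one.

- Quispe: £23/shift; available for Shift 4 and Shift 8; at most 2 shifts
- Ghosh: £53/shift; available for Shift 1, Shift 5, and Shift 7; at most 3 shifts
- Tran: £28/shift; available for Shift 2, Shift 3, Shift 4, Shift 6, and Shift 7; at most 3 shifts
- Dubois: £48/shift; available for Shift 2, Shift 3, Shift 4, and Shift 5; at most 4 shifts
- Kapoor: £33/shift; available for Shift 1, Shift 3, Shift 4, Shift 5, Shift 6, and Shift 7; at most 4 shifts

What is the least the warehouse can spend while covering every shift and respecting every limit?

Shift 6 can only be covered by Tran and Kapoor, so that assignment is forced.
Shift 8 can only be covered by Quispe, so that assignment is forced.
Picking the cheapest available picker for each shift independently would cost £366, but that ignores the shift limits.
An optimal schedule: Shift 1→Kapoor, Shift 2→Tran, Shift 3→Tran+Dubois, Shift 4→Quispe+Dubois, Shift 5→Kapoor+Dubois, Shift 6→Tran+Kapoor, Shift 7→Kapoor, Shift 8→Quispe.
Total: 33 + 28 + 28 + 48 + 23 + 48 + 33 + 48 + 28 + 33 + 33 + 23 = £406.

£406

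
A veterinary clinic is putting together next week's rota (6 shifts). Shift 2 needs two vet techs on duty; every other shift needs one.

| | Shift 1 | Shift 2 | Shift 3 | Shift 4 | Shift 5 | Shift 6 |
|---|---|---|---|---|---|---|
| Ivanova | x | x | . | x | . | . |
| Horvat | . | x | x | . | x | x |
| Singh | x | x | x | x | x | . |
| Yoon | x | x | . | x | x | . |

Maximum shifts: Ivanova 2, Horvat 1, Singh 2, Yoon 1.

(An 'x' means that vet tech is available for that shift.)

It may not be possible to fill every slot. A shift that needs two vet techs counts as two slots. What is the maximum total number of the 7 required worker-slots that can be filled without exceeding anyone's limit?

Total capacity across all vet techs is 2+1+2+1 = 6, and 7 slots are needed, so at most 6 can be filled.
An assignment achieving 6: Shift 1→Ivanova, Shift 2→Yoon, Shift 3→Singh, Shift 4→Ivanova, Shift 5→Singh, Shift 6→Horvat.
Loads: Ivanova 2/2, Horvat 1/1, Singh 2/2, Yoon 1/1.

6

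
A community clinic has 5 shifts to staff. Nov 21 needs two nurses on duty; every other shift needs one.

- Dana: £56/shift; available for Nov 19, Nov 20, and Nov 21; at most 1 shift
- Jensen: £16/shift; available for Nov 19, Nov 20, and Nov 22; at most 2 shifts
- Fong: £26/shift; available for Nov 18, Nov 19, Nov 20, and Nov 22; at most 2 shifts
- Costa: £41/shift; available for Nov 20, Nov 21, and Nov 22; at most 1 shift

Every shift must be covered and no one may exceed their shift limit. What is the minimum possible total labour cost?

£181

Nov 18 can only be covered by Fong, so that assignment is forced.
Nov 21 can only be covered by Dana and Costa, so that assignment is forced.
Picking the cheapest available nurse for each shift independently would cost £171, but that ignores the shift limits.
An optimal schedule: Nov 18→Fong, Nov 19→Jensen, Nov 20→Fong, Nov 21→Dana+Costa, Nov 22→Jensen.
Total: 26 + 16 + 26 + 56 + 41 + 16 = £181.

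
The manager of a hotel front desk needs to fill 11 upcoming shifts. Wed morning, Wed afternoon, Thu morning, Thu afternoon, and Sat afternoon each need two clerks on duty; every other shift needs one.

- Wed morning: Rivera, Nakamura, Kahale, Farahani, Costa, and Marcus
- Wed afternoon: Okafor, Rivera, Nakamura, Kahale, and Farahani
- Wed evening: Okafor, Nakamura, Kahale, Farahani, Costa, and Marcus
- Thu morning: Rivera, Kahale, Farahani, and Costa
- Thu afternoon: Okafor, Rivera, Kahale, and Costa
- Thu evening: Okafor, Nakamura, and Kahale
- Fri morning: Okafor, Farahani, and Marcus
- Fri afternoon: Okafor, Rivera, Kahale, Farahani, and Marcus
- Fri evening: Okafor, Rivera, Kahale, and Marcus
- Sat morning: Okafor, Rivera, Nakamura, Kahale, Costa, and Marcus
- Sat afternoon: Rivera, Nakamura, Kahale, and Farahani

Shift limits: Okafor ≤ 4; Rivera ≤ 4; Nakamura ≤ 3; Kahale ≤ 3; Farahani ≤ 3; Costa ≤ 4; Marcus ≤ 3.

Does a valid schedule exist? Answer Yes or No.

Yes

One valid schedule: Wed morning→Farahani+Costa, Wed afternoon→Nakamura+Kahale, Wed evening→Nakamura, Thu morning→Rivera+Kahale, Thu afternoon→Rivera+Kahale, Thu evening→Okafor, Fri morning→Okafor, Fri afternoon→Okafor, Fri evening→Okafor, Sat morning→Rivera, Sat afternoon→Rivera+Nakamura.
Loads: Okafor 4/4, Rivera 4/4, Nakamura 3/3, Kahale 3/3, Farahani 1/3, Costa 1/4, Marcus 0/3 — all within limits.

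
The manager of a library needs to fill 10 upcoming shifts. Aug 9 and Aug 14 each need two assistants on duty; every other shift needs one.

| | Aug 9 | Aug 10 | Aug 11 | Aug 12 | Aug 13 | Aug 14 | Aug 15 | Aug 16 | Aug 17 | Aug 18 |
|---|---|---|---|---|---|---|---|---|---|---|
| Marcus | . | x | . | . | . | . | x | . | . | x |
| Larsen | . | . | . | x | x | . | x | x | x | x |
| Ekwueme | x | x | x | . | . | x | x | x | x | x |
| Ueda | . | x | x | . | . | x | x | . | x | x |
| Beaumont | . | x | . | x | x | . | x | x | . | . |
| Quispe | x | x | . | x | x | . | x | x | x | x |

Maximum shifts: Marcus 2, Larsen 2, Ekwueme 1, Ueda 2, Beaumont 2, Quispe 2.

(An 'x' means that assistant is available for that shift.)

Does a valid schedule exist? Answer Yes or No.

Shifts {Aug 9, Aug 14} need 4 worker-slots in total, but the assistants available for any of those shifts (Ekwueme, Ueda, and Quispe) can supply at most 3 among them. So no valid schedule exists.

No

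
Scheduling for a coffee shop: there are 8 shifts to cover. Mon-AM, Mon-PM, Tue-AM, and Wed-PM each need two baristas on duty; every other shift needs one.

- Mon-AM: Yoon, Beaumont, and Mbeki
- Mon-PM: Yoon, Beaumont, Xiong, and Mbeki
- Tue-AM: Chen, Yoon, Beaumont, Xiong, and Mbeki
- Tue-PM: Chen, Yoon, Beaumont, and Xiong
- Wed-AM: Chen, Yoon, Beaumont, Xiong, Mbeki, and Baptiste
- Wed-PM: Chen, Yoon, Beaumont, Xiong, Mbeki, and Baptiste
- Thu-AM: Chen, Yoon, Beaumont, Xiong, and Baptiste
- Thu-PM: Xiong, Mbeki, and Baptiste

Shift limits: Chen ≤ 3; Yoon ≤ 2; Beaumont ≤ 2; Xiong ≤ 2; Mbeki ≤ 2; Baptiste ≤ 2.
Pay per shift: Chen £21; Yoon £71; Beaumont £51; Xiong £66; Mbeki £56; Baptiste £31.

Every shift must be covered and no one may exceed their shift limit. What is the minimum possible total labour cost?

£542

Picking the cheapest available barista for each shift independently would cost £432, but that ignores the shift limits.
An optimal schedule: Mon-AM→Beaumont+Mbeki, Mon-PM→Beaumont+Mbeki, Tue-AM→Xiong+Yoon, Tue-PM→Chen, Wed-AM→Chen, Wed-PM→Baptiste+Xiong, Thu-AM→Chen, Thu-PM→Baptiste.
Total: 51 + 56 + 51 + 56 + 66 + 71 + 21 + 21 + 31 + 66 + 21 + 31 = £542.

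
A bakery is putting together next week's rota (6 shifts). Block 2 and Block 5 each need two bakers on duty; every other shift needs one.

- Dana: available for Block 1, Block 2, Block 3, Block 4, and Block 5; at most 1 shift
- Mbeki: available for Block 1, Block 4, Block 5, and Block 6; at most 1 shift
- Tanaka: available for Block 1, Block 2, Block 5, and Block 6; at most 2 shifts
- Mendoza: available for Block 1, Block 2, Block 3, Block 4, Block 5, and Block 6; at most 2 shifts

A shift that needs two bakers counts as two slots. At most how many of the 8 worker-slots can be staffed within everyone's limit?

6

Total capacity across all bakers is 1+1+2+2 = 6, and 8 slots are needed, so at most 6 can be filled.
An assignment achieving 6: Block 1→Mendoza, Block 2→Tanaka+Mendoza, Block 3→Dana, Block 4→Mbeki, Block 6→Tanaka.
Loads: Dana 1/1, Mbeki 1/1, Tanaka 2/2, Mendoza 2/2.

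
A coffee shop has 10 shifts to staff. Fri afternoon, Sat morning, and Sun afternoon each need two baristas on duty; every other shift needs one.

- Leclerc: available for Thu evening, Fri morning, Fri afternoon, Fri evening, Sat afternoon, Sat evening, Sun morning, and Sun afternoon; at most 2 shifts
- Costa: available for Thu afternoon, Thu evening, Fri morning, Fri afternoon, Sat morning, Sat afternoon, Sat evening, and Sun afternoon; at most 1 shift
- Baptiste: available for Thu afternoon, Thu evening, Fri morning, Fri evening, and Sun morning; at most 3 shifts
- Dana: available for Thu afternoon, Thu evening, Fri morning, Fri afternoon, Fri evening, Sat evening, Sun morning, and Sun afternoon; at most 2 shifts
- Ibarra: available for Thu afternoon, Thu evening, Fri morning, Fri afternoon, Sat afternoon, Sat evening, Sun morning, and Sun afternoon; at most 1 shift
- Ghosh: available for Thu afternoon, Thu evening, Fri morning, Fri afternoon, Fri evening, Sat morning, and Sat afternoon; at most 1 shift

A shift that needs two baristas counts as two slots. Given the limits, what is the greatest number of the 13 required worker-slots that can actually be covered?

10

Total capacity across all baristas is 2+1+3+2+1+1 = 10, and 13 slots are needed, so at most 10 can be filled.
An assignment achieving 10: Thu afternoon→Baptiste, Thu evening→Baptiste, Fri evening→Leclerc, Sat morning→Costa+Ghosh, Sat afternoon→Leclerc, Sat evening→Dana, Sun morning→Baptiste, Sun afternoon→Dana+Ibarra.
Loads: Leclerc 2/2, Costa 1/1, Baptiste 3/3, Dana 2/2, Ibarra 1/1, Ghosh 1/1.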